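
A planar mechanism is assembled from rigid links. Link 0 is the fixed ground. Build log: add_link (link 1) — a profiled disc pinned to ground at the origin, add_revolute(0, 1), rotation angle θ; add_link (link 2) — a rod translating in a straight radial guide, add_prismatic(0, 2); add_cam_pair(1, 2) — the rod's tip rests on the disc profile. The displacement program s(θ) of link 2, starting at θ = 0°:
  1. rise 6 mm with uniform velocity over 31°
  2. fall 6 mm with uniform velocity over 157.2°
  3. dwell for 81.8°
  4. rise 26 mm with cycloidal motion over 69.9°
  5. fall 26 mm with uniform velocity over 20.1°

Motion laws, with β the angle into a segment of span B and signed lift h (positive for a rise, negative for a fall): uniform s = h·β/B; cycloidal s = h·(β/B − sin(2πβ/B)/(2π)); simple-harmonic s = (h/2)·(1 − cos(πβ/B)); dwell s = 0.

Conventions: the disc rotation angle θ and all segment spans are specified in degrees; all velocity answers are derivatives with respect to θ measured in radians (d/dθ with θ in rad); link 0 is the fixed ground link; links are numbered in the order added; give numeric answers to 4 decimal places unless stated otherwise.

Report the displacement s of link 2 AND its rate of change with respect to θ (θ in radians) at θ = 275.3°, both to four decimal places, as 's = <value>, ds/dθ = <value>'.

seg 1 [0°–31°] uniform, h=6: full span → s += 6 → s = 6.0000
seg 2 [31°–188.2°] uniform, h=-6: full span → s += -6 → s = 0.0000
seg 3 [188.2°–270°] dwell: s stays 0.0000
seg 4 [270°–339.9°] cycloidal, h=26: θ=275.3° here. β=5.3, B=69.9. 26·(0.0758 − sin(2π·0.0758)/(2π)) = 0.0737 → s = 0.0737
velocity in seg [270°–339.9°] (cycloidal), θ in radians: β = 5.3° = 0.0925 rad, B = 69.9° = 1.2200 rad; ds/dθ = (h/B)(1 − cos(2πβ/B)) = (26/1.2200)(1 − cos(2π·0.0758)) = 2.373101 mm/rad

s = 0.0737, ds/dθ = 2.3731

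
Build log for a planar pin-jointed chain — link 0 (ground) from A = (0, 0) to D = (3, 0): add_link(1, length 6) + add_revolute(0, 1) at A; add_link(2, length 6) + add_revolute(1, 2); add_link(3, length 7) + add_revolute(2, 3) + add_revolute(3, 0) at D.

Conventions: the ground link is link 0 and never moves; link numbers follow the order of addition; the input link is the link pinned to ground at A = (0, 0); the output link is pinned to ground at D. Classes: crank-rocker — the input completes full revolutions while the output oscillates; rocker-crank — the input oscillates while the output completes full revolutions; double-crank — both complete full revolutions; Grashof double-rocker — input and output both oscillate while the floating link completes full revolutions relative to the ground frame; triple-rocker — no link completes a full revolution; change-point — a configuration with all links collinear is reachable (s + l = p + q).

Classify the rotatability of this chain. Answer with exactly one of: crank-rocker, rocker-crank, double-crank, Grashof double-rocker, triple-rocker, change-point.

lengths: ground=3, input=6, coupler=6, output=7
sorted: s=3 (shortest), l=7 (longest), p+q=12
s + l = 10 vs p + q = 12
s + l < p + q (Grashof) with shortest = ground link → double-crank

double-crank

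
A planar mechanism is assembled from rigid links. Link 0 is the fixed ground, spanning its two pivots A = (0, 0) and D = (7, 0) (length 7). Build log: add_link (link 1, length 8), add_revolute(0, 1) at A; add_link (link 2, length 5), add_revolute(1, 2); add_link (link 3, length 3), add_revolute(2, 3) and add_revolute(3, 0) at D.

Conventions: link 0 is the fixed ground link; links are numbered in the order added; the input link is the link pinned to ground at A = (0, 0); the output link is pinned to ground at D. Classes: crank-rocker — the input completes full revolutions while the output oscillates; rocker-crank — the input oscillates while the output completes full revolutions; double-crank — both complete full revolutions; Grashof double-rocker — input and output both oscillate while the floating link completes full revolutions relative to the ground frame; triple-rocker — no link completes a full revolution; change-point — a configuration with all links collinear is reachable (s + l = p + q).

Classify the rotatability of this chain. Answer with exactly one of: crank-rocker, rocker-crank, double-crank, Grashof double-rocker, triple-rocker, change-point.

lengths: ground=7, input=8, coupler=5, output=3
sorted: s=3 (shortest), l=8 (longest), p+q=12
s + l = 11 vs p + q = 12
s + l < p + q (Grashof) with shortest = output link → rocker-crank

rocker-crank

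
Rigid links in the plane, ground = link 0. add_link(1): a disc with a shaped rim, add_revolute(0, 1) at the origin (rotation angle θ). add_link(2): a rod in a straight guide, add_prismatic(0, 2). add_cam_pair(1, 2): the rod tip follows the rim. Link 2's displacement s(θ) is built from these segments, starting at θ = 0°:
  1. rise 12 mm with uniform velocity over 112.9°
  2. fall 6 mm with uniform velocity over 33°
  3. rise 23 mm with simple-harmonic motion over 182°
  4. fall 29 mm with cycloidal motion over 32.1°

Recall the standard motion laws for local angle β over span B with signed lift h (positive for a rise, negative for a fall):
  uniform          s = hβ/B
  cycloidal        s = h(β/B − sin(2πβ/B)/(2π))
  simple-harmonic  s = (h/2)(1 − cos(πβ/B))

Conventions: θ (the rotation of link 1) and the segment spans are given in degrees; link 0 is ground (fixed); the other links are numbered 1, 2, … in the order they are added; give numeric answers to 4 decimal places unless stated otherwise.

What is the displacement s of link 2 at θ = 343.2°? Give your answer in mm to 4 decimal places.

segment 1 (0° to 112.9°, uniform, h = 12) is passed completely: s = 0.0000 + (12) = 12.0000
segment 2 (112.9° to 145.9°, uniform, h = -6) is passed completely: s = 12.0000 + (-6) = 6.0000
segment 3 (145.9° to 327.9°, simple-harmonic, h = 23) is passed completely: s = 6.0000 + (23) = 29.0000
θ = 343.2° falls in segment 4 (327.9° to 360°, cycloidal, h = -29): β = 343.2 − 327.9 = 15.3°, B = 32.1°; Δs = -29·(0.4766 − sin(2π·0.4766)/(2π)) = -13.1473; s = 29.0000 − 13.1473 = 15.8527

15.8527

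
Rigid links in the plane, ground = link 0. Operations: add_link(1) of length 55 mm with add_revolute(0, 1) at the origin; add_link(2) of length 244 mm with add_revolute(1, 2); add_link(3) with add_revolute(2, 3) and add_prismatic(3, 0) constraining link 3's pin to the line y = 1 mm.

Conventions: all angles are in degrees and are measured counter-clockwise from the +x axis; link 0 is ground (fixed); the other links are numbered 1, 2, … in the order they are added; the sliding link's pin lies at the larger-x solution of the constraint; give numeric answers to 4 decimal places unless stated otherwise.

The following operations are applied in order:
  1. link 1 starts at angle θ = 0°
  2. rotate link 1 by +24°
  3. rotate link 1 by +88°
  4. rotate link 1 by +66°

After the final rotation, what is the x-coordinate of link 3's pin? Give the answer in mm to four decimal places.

geometry: r = 55 mm, L = 244 mm, e = 1 mm; θ starts at 0°
rotate link 1 by +24°: θ ← 0° +24° = 24°
rotate link 1 by +88°: θ ← 24° +88° = 112°
rotate link 1 by +66°: θ ← 112° +66° = 178°
crank pin P = (r cos θ, r sin θ) = (-54.966495, 1.919472)
h = r sin θ − e = 1.919472 − 1 = 0.919472
x = r cos θ + √(L² − h²) = -54.966495 + 243.998268 = 189.031772

189.0318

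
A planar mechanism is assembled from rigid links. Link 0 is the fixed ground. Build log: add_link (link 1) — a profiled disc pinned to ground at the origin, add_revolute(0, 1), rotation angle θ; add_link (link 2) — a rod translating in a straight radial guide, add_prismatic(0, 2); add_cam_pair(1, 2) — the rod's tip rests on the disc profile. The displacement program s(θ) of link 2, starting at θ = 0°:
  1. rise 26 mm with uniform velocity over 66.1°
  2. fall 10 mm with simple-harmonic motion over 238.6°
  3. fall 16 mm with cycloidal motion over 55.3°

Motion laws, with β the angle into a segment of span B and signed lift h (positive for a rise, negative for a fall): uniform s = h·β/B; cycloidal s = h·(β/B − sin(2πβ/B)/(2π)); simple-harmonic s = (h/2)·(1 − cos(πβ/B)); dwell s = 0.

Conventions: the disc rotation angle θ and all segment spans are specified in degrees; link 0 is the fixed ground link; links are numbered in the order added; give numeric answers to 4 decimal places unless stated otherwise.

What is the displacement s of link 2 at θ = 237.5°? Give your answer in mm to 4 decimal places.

seg 1 [0°–66.1°] uniform, h=26: full span → s += 26 → s = 26.0000
seg 2 [66.1°–304.7°] simple-harmonic, h=-10: θ=237.5° here. β=171.4, B=238.6. -10/2·(1 − cos(π·0.7184)) = -8.1672 → s = 17.8328

17.8328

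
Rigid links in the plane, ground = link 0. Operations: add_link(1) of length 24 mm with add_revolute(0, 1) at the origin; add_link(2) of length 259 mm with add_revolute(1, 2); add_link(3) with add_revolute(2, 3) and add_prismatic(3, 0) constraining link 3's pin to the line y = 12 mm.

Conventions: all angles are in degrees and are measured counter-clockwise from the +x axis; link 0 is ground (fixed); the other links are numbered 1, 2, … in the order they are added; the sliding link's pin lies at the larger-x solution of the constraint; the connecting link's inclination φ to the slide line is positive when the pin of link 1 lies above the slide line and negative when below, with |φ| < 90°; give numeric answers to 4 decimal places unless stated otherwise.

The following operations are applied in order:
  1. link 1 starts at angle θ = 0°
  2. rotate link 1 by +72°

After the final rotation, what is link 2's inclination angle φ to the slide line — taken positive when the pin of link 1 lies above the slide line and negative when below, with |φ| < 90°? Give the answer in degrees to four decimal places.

geometry: r = 24 mm, L = 259 mm, e = 12 mm; θ starts at 0°
rotate link 1 by +72°: θ ← 0° +72° = 72°
h = r sin θ − e = 22.825356 − 12 = 10.825356
sin φ = h / L = 10.825356 / 259 = 0.04179674
φ = arcsin(0.04179674) = 2.395475°

2.3955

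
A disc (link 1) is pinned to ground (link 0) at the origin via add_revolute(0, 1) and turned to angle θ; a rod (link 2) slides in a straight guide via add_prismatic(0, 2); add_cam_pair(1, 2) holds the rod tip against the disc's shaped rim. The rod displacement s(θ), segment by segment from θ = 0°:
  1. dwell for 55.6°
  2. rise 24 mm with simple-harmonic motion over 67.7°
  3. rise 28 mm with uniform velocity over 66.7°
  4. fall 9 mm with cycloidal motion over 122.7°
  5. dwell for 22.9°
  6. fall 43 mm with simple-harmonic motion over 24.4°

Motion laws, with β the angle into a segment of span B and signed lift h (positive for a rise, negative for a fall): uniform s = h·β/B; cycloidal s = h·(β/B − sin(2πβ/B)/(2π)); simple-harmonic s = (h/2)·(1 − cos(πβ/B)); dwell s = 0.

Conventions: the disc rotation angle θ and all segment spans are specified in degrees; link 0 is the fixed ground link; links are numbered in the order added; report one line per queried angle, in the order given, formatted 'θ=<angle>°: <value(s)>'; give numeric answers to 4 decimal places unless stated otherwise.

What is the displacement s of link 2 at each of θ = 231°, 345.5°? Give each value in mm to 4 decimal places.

segment 1 (0° to 55.6°, dwell): s unchanged at 0.0000
segment 2 (55.6° to 123.3°, simple-harmonic, h = 24) is passed completely: s = 0.0000 + (24) = 24.0000
segment 3 (123.3° to 190°, uniform, h = 28) is passed completely: s = 24.0000 + (28) = 52.0000
θ = 231° falls in segment 4 (190° to 312.7°, cycloidal, h = -9): β = 231 − 190 = 41°, B = 122.7°; Δs = -9·(0.3341 − sin(2π·0.3341)/(2π)) = -1.7705; s = 52.0000 − 1.7705 = 50.2295
segment 4 (190° to 312.7°, cycloidal, h = -9) is passed completely: s = 52.0000 + (-9) = 43.0000
segment 5 (312.7° to 335.6°, dwell): s unchanged at 43.0000
θ = 345.5° falls in segment 6 (335.6° to 360°, simple-harmonic, h = -43): β = 345.5 − 335.6 = 9.9°, B = 24.4°; Δs = -43/2·(1 − cos(π·0.4057)) = -15.2258; s = 43.0000 − 15.2258 = 27.7742

θ=231°: 50.2295
θ=345.5°: 27.7742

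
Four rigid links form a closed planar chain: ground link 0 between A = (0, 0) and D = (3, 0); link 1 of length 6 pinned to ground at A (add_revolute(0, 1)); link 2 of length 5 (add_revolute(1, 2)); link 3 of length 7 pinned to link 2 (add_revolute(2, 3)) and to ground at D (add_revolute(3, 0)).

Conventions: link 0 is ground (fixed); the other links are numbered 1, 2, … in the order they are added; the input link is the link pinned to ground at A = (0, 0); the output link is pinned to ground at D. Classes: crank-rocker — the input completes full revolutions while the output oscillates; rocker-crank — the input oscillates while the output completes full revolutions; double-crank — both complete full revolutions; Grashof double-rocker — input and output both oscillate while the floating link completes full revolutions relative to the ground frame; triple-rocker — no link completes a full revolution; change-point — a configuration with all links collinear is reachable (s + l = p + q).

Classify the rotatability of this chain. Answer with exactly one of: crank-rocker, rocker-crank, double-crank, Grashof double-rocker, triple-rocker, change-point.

lengths: ground=3, input=6, coupler=5, output=7
sorted: s=3 (shortest), l=7 (longest), p+q=11
s + l = 10 vs p + q = 11
s + l < p + q (Grashof) with shortest = ground link → double-crank

double-crank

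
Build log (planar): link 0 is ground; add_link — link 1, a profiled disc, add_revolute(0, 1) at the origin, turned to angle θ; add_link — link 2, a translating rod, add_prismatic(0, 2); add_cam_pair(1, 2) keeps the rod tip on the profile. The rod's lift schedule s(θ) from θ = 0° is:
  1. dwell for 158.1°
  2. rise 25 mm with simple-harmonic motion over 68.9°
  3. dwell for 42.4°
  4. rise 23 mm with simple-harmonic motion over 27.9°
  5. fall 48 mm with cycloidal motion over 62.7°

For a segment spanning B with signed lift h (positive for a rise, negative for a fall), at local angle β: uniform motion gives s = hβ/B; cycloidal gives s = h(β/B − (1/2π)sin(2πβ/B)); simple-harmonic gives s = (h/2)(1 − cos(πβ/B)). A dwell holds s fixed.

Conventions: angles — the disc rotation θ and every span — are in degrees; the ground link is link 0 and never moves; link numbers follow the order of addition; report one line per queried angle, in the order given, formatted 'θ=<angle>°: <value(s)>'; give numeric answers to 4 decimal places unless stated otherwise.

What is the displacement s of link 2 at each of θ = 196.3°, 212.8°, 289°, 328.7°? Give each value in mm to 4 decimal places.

seg 1 [0°–158.1°] dwell: s stays 0.0000
seg 2 [158.1°–227°] simple-harmonic, h=25: θ=196.3° here. β=38.2, B=68.9. 25/2·(1 − cos(π·0.5544)) = 14.6269 → s = 14.6269
seg 2 [158.1°–227°] simple-harmonic, h=25: θ=212.8° here. β=54.7, B=68.9. 25/2·(1 − cos(π·0.7939)) = 22.4702 → s = 22.4702
seg 2 [158.1°–227°] simple-harmonic, h=25: full span → s += 25 → s = 25.0000
seg 3 [227°–269.4°] dwell: s stays 25.0000
seg 4 [269.4°–297.3°] simple-harmonic, h=23: θ=289° here. β=19.6, B=27.9. 23/2·(1 − cos(π·0.7025)) = 18.3327 → s = 43.3327
seg 4 [269.4°–297.3°] simple-harmonic, h=23: full span → s += 23 → s = 48.0000
seg 5 [297.3°–360°] cycloidal, h=-48: θ=328.7° here. β=31.4, B=62.7. -48·(0.5008 − sin(2π·0.5008)/(2π)) = -24.0766 → s = 23.9234

θ=196.3°: 14.6269
θ=212.8°: 22.4702
θ=289°: 43.3327
θ=328.7°: 23.9234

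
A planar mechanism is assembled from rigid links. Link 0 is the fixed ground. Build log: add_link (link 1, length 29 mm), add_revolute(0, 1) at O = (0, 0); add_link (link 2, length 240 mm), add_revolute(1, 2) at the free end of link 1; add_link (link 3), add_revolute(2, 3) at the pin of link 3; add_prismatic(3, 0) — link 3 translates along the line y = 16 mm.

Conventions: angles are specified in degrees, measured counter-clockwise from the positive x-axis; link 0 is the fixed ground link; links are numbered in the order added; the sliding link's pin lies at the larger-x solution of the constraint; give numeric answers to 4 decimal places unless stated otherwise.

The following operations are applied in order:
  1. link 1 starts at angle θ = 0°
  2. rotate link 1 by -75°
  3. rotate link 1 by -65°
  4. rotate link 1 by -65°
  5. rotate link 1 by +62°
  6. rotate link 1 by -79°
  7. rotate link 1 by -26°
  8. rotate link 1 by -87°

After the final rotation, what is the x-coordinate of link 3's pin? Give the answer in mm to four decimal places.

geometry: r = 29 mm, L = 240 mm, e = 16 mm; θ starts at 0°
rotate link 1 by -75°: θ ← 0° -75° = -75°
rotate link 1 by -65°: θ ← -75° -65° = -140°
rotate link 1 by -65°: θ ← -140° -65° = -205°
rotate link 1 by +62°: θ ← -205° +62° = -143°
rotate link 1 by -79°: θ ← -143° -79° = -222°
rotate link 1 by -26°: θ ← -222° -26° = -248°
rotate link 1 by -87°: θ ← -248° -87° = -335°
crank pin P = (r cos θ, r sin θ) = (26.282926, 12.255930)
h = r sin θ − e = 12.255930 − 16 = -3.744070
x = r cos θ + √(L² − h²) = 26.282926 + 239.970794 = 266.253720

266.2537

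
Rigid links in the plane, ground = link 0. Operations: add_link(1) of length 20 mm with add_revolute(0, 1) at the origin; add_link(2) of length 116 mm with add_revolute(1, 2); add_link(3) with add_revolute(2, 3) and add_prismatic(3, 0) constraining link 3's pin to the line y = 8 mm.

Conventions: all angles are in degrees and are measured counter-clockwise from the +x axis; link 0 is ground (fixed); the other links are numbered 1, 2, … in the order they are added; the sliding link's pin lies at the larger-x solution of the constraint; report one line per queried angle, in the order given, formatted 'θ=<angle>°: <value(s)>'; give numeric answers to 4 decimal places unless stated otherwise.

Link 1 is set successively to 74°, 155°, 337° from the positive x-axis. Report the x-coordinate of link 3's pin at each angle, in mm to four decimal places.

geometry: r = 20 mm, L = 116 mm, e = 8 mm
θ=74°: crank pin P = (r cos θ, r sin θ) = (5.512747, 19.225234)
θ=74°: h = r sin θ − e = 19.225234 − 8 = 11.225234
θ=74°: x = r cos θ + √(L² − h²) = 5.512747 + 115.455594 = 120.968341
θ=155°: crank pin P = (r cos θ, r sin θ) = (-18.126156, 8.452365)
θ=155°: h = r sin θ − e = 8.452365 − 8 = 0.452365
θ=155°: x = r cos θ + √(L² − h²) = -18.126156 + 115.999118 = 97.872962
θ=337°: crank pin P = (r cos θ, r sin θ) = (18.410097, -7.814623)
θ=337°: h = r sin θ − e = -7.814623 − 8 = -15.814623
θ=337°: x = r cos θ + √(L² − h²) = 18.410097 + 114.916917 = 133.327014

θ=74°: 120.9683
θ=155°: 97.8730
θ=337°: 133.3270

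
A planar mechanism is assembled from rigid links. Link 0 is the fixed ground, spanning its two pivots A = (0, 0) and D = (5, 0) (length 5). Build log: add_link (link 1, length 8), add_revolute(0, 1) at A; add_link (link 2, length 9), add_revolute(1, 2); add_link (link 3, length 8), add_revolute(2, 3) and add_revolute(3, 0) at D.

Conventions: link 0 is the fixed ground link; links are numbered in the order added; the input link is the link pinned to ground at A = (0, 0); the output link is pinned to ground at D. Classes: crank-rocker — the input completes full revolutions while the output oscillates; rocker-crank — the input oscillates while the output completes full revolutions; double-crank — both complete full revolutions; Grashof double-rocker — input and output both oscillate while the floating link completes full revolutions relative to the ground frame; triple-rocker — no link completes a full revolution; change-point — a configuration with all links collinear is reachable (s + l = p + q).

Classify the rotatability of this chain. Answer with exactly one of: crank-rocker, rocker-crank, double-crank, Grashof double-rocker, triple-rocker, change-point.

lengths: ground=5, input=8, coupler=9, output=8
sorted: s=5 (shortest), l=9 (longest), p+q=16
s + l = 14 vs p + q = 16
s + l < p + q (Grashof) with shortest = ground link → double-crank

double-crank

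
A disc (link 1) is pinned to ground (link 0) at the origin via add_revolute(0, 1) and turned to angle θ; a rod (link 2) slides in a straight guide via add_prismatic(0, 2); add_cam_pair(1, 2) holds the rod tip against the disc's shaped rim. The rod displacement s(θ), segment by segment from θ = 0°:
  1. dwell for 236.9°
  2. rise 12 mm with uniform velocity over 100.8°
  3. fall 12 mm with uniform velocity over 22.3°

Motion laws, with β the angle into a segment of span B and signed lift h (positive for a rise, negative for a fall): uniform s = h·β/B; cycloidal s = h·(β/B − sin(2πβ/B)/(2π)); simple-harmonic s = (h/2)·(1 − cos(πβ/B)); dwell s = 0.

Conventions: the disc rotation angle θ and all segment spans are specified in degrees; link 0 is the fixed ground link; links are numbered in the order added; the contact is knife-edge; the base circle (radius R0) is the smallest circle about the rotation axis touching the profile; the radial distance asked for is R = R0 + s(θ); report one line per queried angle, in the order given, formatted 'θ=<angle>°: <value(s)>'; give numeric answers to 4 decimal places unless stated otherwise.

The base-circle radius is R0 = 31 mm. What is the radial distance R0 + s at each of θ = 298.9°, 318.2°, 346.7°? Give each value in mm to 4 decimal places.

segment 1 (0° to 236.9°, dwell): s unchanged at 0.0000
θ = 298.9° falls in segment 2 (236.9° to 337.7°, uniform, h = 12): β = 298.9 − 236.9 = 62°, B = 100.8°; Δs = 12·62/100.8 = 7.3810; s = 0.0000 + 7.3810 = 7.3810
θ = 318.2° falls in segment 2 (236.9° to 337.7°, uniform, h = 12): β = 318.2 − 236.9 = 81.3°, B = 100.8°; Δs = 12·81.3/100.8 = 9.6786; s = 0.0000 + 9.6786 = 9.6786
segment 2 (236.9° to 337.7°, uniform, h = 12) is passed completely: s = 0.0000 + (12) = 12.0000
θ = 346.7° falls in segment 3 (337.7° to 360°, uniform, h = -12): β = 346.7 − 337.7 = 9°, B = 22.3°; Δs = -12·9/22.3 = -4.8430; s = 12.0000 − 4.8430 = 7.1570
θ=298.9°: R = R0 + s = 31 + 7.3810 = 38.3810
θ=318.2°: R = R0 + s = 31 + 9.6786 = 40.6786
θ=346.7°: R = R0 + s = 31 + 7.1570 = 38.1570

θ=298.9°: 38.3810
θ=318.2°: 40.6786
θ=346.7°: 38.1570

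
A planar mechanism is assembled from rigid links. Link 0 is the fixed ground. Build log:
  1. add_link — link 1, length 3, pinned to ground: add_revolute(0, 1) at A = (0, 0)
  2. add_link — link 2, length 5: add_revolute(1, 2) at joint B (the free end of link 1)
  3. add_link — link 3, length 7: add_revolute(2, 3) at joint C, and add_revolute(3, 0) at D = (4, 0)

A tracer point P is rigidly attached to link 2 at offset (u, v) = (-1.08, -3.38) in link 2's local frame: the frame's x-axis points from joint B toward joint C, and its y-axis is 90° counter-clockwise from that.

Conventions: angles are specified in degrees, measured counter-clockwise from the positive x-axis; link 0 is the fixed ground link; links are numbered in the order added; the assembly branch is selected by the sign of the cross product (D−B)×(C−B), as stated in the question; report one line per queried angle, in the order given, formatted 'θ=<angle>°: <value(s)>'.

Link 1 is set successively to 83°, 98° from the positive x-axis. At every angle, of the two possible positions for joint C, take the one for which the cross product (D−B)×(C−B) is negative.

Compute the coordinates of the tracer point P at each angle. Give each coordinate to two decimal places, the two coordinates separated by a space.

A=(0,0), D=(4.00,0)
θ=83°: B = A + 3.00·(cos83°, sin83°) = (0.3656, 2.9776)
θ=83°: |BD| = 4.6984
θ=83°: circle(B,5.00) ∩ circle(D,7.00): a=-0.2048, h=4.9958
θ=83°:   candidates: C₊=(3.3733,6.9719) cross=23.472; C₋=(-2.9590,-0.7570) cross=-23.472
θ=83°:   branch - wants cross < 0 → take C=(-2.9590,-0.7570) (cross=-23.472)
θ=83°: ex = (C−B)/|BC| = (-0.6649,-0.7469); ey = (0.7469,-0.6649)
θ=83°: P = B + -1.08·ex + -3.38·ey = (-1.4409,6.0317)
θ=98°: B = A + 3.00·(cos98°, sin98°) = (-0.4175, 2.9708)
θ=98°: |BD| = 5.3235
θ=98°: circle(B,5.00) ∩ circle(D,7.00): a=0.4076, h=4.9834
θ=98°:   candidates: C₊=(2.7017,6.8785) cross=26.529; C₋=(-2.8602,-1.3919) cross=-26.529
θ=98°:   branch - wants cross < 0 → take C=(-2.8602,-1.3919) (cross=-26.529)
θ=98°: ex = (C−B)/|BC| = (-0.4885,-0.8725); ey = (0.8725,-0.4885)
θ=98°: P = B + -1.08·ex + -3.38·ey = (-2.8391,5.5644)

θ=83°: -1.44 6.03
θ=98°: -2.84 5.56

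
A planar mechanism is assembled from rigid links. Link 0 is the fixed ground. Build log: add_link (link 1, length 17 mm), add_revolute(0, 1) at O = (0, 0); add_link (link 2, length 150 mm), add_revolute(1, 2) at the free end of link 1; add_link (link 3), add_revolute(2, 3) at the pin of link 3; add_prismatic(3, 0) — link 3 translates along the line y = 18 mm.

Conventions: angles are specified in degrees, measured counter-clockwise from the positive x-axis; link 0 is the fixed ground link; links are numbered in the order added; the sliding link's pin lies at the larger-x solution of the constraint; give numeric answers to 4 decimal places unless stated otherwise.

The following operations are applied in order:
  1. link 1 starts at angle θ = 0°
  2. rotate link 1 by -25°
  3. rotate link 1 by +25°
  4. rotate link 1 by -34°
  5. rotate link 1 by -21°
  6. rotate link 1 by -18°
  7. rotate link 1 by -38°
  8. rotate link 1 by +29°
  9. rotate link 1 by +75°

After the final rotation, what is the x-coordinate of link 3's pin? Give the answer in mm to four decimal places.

geometry: r = 17 mm, L = 150 mm, e = 18 mm; θ starts at 0°
rotate link 1 by -25°: θ ← 0° -25° = -25°
rotate link 1 by +25°: θ ← -25° +25° = 0°
rotate link 1 by -34°: θ ← 0° -34° = -34°
rotate link 1 by -21°: θ ← -34° -21° = -55°
rotate link 1 by -18°: θ ← -55° -18° = -73°
rotate link 1 by -38°: θ ← -73° -38° = -111°
rotate link 1 by +29°: θ ← -111° +29° = -82°
rotate link 1 by +75°: θ ← -82° +75° = -7°
crank pin P = (r cos θ, r sin θ) = (16.873285, -2.071779)
h = r sin θ − e = -2.071779 − 18 = -20.071779
x = r cos θ + √(L² − h²) = 16.873285 + 148.651013 = 165.524298

165.5243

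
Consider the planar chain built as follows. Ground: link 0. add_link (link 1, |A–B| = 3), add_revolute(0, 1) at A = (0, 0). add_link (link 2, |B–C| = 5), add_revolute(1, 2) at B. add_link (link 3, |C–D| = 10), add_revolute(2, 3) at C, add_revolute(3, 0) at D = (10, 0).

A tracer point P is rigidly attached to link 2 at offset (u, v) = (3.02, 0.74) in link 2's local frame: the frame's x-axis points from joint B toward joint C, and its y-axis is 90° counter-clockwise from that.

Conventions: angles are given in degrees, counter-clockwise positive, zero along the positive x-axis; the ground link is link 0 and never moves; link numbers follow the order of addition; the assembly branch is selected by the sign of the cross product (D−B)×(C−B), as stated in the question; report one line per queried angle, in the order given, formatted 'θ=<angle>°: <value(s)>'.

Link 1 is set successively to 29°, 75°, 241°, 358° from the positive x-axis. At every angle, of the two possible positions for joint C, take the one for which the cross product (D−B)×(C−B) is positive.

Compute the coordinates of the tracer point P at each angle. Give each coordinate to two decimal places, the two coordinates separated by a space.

A=(0,0), D=(10.00,0)
θ=29°: B = A + 3.00·(cos29°, sin29°) = (2.6239, 1.4544)
θ=29°: |BD| = 7.5182
θ=29°: circle(B,5.00) ∩ circle(D,10.00): a=-1.2288, h=4.8466
θ=29°:   candidates: C₊=(2.3558,6.4472) cross=36.438; C₋=(0.4806,-3.0629) cross=-36.438
θ=29°:   branch + wants cross > 0 → take C=(2.3558,6.4472) (cross=36.438)
θ=29°: ex = (C−B)/|BC| = (-0.0536,0.9986); ey = (-0.9986,-0.0536)
θ=29°: P = B + 3.02·ex + 0.74·ey = (1.7230,4.4304)
θ=75°: B = A + 3.00·(cos75°, sin75°) = (0.7765, 2.8978)
θ=75°: |BD| = 9.6680
θ=75°: circle(B,5.00) ∩ circle(D,10.00): a=0.9553, h=4.9079
θ=75°:   candidates: C₊=(3.1588,7.2937) cross=47.450; C₋=(0.2168,-2.0708) cross=-47.450
θ=75°:   branch + wants cross > 0 → take C=(3.1588,7.2937) (cross=47.450)
θ=75°: ex = (C−B)/|BC| = (0.4765,0.8792); ey = (-0.8792,0.4765)
θ=75°: P = B + 3.02·ex + 0.74·ey = (1.5648,5.9055)
θ=241°: B = A + 3.00·(cos241°, sin241°) = (-1.4544, -2.6239)
θ=241°: |BD| = 11.7511
θ=241°: circle(B,5.00) ∩ circle(D,10.00): a=2.6844, h=4.2183
θ=241°:   candidates: C₊=(0.2203,2.0873) cross=49.570; C₋=(2.1041,-6.1363) cross=-49.570
θ=241°:   branch + wants cross > 0 → take C=(0.2203,2.0873) (cross=49.570)
θ=241°: ex = (C−B)/|BC| = (0.3349,0.9422); ey = (-0.9422,0.3349)
θ=241°: P = B + 3.02·ex + 0.74·ey = (-1.1402,0.4696)
θ=358°: B = A + 3.00·(cos358°, sin358°) = (2.9982, -0.1047)
θ=358°: |BD| = 7.0026
θ=358°: circle(B,5.00) ∩ circle(D,10.00): a=-1.8538, h=4.6436
θ=358°:   candidates: C₊=(1.0751,4.5107) cross=32.518; C₋=(1.2140,-4.7755) cross=-32.518
θ=358°:   branch + wants cross > 0 → take C=(1.0751,4.5107) (cross=32.518)
θ=358°: ex = (C−B)/|BC| = (-0.3846,0.9231); ey = (-0.9231,-0.3846)
θ=358°: P = B + 3.02·ex + 0.74·ey = (1.1536,2.3984)

θ=29°: 1.72 4.43
θ=75°: 1.56 5.91
θ=241°: -1.14 0.47
θ=358°: 1.15 2.40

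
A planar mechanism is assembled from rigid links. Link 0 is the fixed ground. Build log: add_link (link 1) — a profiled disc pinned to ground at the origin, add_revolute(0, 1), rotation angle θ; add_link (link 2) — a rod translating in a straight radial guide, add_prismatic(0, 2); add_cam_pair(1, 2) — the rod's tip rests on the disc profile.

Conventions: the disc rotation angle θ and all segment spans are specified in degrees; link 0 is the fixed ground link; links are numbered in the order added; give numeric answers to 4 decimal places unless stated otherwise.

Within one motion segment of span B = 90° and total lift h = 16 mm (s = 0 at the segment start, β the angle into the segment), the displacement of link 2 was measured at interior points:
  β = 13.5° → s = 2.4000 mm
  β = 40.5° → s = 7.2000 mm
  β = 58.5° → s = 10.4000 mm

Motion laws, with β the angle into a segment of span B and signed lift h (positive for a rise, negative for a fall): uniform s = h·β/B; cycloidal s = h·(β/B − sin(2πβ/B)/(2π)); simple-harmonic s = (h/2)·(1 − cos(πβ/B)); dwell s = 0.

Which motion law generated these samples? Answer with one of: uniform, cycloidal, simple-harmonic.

candidates at β/B = r: uniform s = h·r (linear in β); cycloidal s = h·(r − sin(2πr)/(2π)); simple-harmonic s = (h/2)(1 − cos(πr))
β=13.5°: printed 2.4000 | uniform 2.4000, cycloidal 0.3399, simple-harmonic 0.8719
β=40.5°: printed 7.2000 | uniform 7.2000, cycloidal 6.4131, simple-harmonic 6.7485
β=58.5°: printed 10.4000 | uniform 10.4000, cycloidal 12.4601, simple-harmonic 11.6319
only one law matches every sample → uniform

uniform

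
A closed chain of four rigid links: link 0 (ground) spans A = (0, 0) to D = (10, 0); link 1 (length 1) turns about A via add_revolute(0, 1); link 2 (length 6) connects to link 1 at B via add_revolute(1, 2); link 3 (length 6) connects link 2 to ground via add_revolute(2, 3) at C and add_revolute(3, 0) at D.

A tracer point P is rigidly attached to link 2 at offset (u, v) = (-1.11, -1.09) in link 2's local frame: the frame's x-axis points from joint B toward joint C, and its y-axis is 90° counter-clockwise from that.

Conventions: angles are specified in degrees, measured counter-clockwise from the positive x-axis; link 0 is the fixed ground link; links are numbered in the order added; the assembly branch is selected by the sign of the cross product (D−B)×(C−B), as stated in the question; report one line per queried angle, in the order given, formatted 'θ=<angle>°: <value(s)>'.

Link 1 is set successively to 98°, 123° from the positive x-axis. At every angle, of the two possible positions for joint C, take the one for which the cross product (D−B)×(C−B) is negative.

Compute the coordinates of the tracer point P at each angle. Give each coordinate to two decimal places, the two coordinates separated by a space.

A=(0,0), D=(10.00,0)
θ=98°: B = A + 1.00·(cos98°, sin98°) = (-0.1392, 0.9903)
θ=98°: |BD| = 10.1874
θ=98°: circle(B,6.00) ∩ circle(D,6.00): a=5.0937, h=3.1708
θ=98°:   candidates: C₊=(5.2386,3.6509) cross=32.303; C₋=(4.6222,-2.6607) cross=-32.303
θ=98°:   branch - wants cross < 0 → take C=(4.6222,-2.6607) (cross=-32.303)
θ=98°: ex = (C−B)/|BC| = (0.7936,-0.6085); ey = (0.6085,0.7936)
θ=98°: P = B + -1.11·ex + -1.09·ey = (-1.6833,0.8007)
θ=123°: B = A + 1.00·(cos123°, sin123°) = (-0.5446, 0.8387)
θ=123°: |BD| = 10.5779
θ=123°: circle(B,6.00) ∩ circle(D,6.00): a=5.2890, h=2.8332
θ=123°:   candidates: C₊=(4.9523,3.2436) cross=29.969; C₋=(4.5031,-2.4049) cross=-29.969
θ=123°:   branch - wants cross < 0 → take C=(4.5031,-2.4049) (cross=-29.969)
θ=123°: ex = (C−B)/|BC| = (0.8413,-0.5406); ey = (0.5406,0.8413)
θ=123°: P = B + -1.11·ex + -1.09·ey = (-2.0677,0.5217)

θ=98°: -1.68 0.80
θ=123°: -2.07 0.52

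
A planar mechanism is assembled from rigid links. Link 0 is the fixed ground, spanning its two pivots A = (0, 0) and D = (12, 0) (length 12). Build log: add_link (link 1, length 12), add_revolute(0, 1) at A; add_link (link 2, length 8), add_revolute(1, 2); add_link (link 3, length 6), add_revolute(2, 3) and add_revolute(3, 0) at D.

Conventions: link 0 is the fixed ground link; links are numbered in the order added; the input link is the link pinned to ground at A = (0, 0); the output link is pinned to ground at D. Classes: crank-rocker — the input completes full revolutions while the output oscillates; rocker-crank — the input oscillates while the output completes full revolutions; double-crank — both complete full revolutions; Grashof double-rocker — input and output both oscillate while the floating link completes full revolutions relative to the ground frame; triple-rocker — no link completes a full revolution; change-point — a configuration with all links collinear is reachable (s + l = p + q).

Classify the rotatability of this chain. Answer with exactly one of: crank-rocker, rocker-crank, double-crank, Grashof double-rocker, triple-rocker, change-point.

lengths: ground=12, input=12, coupler=8, output=6
sorted: s=6 (shortest), l=12 (longest), p+q=20
s + l = 18 vs p + q = 20
s + l < p + q (Grashof) with shortest = output link → rocker-crank

rocker-crank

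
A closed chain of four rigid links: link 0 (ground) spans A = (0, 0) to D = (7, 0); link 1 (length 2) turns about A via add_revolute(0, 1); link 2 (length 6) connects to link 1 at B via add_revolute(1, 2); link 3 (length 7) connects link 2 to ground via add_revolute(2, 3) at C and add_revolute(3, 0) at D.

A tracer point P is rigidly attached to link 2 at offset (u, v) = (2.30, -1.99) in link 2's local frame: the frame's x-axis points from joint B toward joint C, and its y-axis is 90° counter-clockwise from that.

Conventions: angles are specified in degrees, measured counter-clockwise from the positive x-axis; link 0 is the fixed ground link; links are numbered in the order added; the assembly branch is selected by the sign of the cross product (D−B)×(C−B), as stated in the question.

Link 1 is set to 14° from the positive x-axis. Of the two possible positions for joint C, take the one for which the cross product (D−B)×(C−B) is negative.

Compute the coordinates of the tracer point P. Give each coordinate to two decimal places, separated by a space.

A=(0,0), D=(7.00,0)
B = A + 2.00·(cos14°, sin14°) = (1.9406, 0.4838)
|BD| = 5.0825
circle(B,6.00) ∩ circle(D,7.00): a=1.2623, h=5.8657
  candidates: C₊=(3.7556,6.2027) cross=29.812; C₋=(2.6388,-5.4754) cross=-29.812
  branch - wants cross < 0 → take C=(2.6388,-5.4754) (cross=-29.812)
ex = (C−B)/|BC| = (0.1164,-0.9932); ey = (0.9932,0.1164)
P = B + 2.30·ex + -1.99·ey = (0.2318,-2.0321)

0.23 -2.03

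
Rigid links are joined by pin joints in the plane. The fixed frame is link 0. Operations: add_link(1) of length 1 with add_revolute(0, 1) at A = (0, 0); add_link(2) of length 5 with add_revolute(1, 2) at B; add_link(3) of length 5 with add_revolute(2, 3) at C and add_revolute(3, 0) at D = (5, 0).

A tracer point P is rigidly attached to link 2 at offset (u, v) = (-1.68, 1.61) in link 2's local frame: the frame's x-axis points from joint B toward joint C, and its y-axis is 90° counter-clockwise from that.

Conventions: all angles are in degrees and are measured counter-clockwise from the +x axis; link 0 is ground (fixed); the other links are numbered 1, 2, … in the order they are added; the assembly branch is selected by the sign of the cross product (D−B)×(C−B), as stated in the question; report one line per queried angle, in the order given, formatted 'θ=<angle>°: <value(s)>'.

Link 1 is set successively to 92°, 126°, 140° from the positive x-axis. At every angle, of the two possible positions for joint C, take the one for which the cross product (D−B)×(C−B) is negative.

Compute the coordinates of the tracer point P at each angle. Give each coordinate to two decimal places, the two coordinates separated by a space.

A=(0,0), D=(5.00,0)
θ=92°: B = A + 1.00·(cos92°, sin92°) = (-0.0349, 0.9994)
θ=92°: |BD| = 5.1331
θ=92°: circle(B,5.00) ∩ circle(D,5.00): a=2.5666, h=4.2910
θ=92°:   candidates: C₊=(3.3180,4.7086) cross=22.026; C₋=(1.6471,-3.7092) cross=-22.026
θ=92°:   branch - wants cross < 0 → take C=(1.6471,-3.7092) (cross=-22.026)
θ=92°: ex = (C−B)/|BC| = (0.3364,-0.9417); ey = (0.9417,0.3364)
θ=92°: P = B + -1.68·ex + 1.61·ey = (0.9161,3.1231)
θ=126°: B = A + 1.00·(cos126°, sin126°) = (-0.5878, 0.8090)
θ=126°: |BD| = 5.6460
θ=126°: circle(B,5.00) ∩ circle(D,5.00): a=2.8230, h=4.1268
θ=126°:   candidates: C₊=(2.7974,4.4887) cross=23.300; C₋=(1.6148,-3.6797) cross=-23.300
θ=126°:   branch - wants cross < 0 → take C=(1.6148,-3.6797) (cross=-23.300)
θ=126°: ex = (C−B)/|BC| = (0.4405,-0.8977); ey = (0.8977,0.4405)
θ=126°: P = B + -1.68·ex + 1.61·ey = (0.1175,3.0265)
θ=140°: B = A + 1.00·(cos140°, sin140°) = (-0.7660, 0.6428)
θ=140°: |BD| = 5.8018
θ=140°: circle(B,5.00) ∩ circle(D,5.00): a=2.9009, h=4.0725
θ=140°:   candidates: C₊=(2.5682,4.3688) cross=23.627; C₋=(1.6658,-3.7260) cross=-23.627
θ=140°:   branch - wants cross < 0 → take C=(1.6658,-3.7260) (cross=-23.627)
θ=140°: ex = (C−B)/|BC| = (0.4864,-0.8738); ey = (0.8738,0.4864)
θ=140°: P = B + -1.68·ex + 1.61·ey = (-0.1764,2.8937)

θ=92°: 0.92 3.12
θ=126°: 0.12 3.03
θ=140°: -0.18 2.89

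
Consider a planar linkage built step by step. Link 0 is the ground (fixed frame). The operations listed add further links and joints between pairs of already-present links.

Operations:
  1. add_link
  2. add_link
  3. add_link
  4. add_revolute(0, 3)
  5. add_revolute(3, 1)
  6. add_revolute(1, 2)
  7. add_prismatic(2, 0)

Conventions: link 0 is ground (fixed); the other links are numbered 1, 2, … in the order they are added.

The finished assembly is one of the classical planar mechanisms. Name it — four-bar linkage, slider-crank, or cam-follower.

links: 4 (incl. ground); joints: 3 revolute, 1 prismatic, 0 higher (cam) pair, forming one closed loop
4 links, 3 revolutes + 1 prismatic in one loop → slider-crank

slider-crank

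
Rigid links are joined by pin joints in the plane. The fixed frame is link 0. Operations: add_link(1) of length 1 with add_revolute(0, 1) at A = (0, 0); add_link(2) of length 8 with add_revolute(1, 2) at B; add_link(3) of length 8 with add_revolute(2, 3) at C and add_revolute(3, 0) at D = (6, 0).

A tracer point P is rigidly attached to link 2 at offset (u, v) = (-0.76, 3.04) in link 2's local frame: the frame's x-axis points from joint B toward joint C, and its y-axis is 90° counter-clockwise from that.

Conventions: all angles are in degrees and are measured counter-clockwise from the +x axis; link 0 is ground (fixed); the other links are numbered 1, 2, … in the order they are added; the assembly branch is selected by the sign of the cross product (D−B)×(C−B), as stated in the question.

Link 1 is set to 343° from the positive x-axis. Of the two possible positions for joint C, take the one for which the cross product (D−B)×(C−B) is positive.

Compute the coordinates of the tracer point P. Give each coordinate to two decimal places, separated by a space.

A=(0,0), D=(6.00,0)
B = A + 1.00·(cos343°, sin343°) = (0.9563, -0.2924)
|BD| = 5.0522
circle(B,8.00) ∩ circle(D,8.00): a=2.5261, h=7.5907
  candidates: C₊=(3.0389,7.4318) cross=38.350; C₋=(3.9174,-7.7242) cross=-38.350
  branch + wants cross > 0 → take C=(3.0389,7.4318) (cross=38.350)
ex = (C−B)/|BC| = (0.2603,0.9655); ey = (-0.9655,0.2603)
P = B + -0.76·ex + 3.04·ey = (-2.1767,-0.2348)

-2.18 -0.23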